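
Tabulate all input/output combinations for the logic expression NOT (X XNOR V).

V | X | Output
--------------
0 | 0 | 0
0 | 1 | 1
1 | 0 | 1
1 | 1 | 0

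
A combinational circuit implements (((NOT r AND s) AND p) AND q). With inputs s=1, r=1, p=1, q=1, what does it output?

Substituting: (((NOT 1 AND 1) AND 1) AND 1)
= 0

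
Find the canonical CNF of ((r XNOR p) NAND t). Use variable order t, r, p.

(NOT t OR r OR p) AND (NOT t OR NOT r OR NOT p)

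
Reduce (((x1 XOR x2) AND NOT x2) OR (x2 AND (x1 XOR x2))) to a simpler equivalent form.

By distribution ((E AND v) OR (E AND NOT v) = E):
= (x1 XOR x2)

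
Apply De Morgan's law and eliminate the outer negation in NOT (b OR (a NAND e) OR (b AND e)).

NOT b AND NOT (a NAND e) AND NOT (b AND e)
De Morgan's: NOT(OR of terms) = AND of negations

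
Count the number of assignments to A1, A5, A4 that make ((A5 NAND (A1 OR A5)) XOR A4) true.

Satisfying assignments: (0,0,0), (0,1,1), (1,0,0), (1,1,1)
Count: 4 out of 8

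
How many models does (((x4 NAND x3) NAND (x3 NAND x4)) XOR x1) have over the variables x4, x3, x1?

Satisfying assignments: (0,0,1), (0,1,1), (1,0,1), (1,1,0)
Count: 4 out of 8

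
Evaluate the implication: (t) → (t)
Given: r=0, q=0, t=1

Antecedent (t) = 1; consequent (t) = 1.
1 → 1 = 1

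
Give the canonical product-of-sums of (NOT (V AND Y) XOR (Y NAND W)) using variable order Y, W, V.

ΠM(0, 1, 2, 3, 4, 7) = (Y OR W OR V) AND (Y OR W OR NOT V) AND (Y OR NOT W OR V) AND (Y OR NOT W OR NOT V) AND (NOT Y OR W OR V) AND (NOT Y OR NOT W OR NOT V)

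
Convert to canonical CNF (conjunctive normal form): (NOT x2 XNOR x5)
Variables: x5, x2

(x5 OR x2) AND (NOT x5 OR NOT x2)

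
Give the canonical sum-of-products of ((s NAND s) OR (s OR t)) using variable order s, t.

Σm(0, 1, 2, 3) = (NOT s AND NOT t) OR (NOT s AND t) OR (s AND NOT t) OR (s AND t)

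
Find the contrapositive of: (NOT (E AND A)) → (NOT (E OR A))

Contrapositive: (E OR A) → (E AND A)
Note: A statement and its contrapositive are logically equivalent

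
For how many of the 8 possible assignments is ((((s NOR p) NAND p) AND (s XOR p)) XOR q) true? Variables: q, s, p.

Satisfying assignments: (0,0,1), (0,1,0), (1,0,0), (1,1,1)
Count: 4 out of 8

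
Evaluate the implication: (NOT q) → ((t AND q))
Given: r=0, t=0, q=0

Antecedent (NOT q) = 1; consequent ((t AND q)) = 0.
1 → 0 = 0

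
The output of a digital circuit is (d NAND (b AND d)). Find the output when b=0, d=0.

Substituting: (0 NAND (0 AND 0))
= 1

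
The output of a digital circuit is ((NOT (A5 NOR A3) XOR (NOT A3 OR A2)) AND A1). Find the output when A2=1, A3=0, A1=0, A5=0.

Substituting: ((NOT (0 NOR 0) XOR (NOT 0 OR 1)) AND 0)
= 0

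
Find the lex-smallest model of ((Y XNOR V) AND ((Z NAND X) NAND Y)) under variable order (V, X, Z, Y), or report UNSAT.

V=0, X=0, Z=0, Y=0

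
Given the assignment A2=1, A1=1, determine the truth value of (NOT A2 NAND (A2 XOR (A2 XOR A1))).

Substituting: (NOT 1 NAND (1 XOR (1 XOR 1)))
= 1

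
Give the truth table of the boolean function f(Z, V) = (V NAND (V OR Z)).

Z | V | Output
--------------
0 | 0 | 1
0 | 1 | 0
1 | 0 | 1
1 | 1 | 0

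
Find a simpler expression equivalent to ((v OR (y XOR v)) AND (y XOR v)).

By absorption (E AND (E OR v) = E):
= (y XOR v)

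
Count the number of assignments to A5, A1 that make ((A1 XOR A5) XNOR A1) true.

Satisfying assignments: (0,0), (0,1)
Count: 2 out of 4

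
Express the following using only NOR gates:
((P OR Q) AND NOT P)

((((P NOR Q) NOR (P NOR Q)) NOR ((P NOR Q) NOR (P NOR Q))) NOR ((P NOR P) NOR (P NOR P)))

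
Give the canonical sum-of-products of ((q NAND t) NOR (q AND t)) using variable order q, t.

Σm() = FALSE (no minterms)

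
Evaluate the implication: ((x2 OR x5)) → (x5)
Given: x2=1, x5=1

Antecedent ((x2 OR x5)) = 1; consequent (x5) = 1.
1 → 1 = 1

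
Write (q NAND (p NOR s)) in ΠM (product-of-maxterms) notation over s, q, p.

ΠM(2) = (s OR NOT q OR p)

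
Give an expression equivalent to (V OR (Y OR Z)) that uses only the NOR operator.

((V NOR ((Y NOR Z) NOR (Y NOR Z))) NOR (V NOR ((Y NOR Z) NOR (Y NOR Z))))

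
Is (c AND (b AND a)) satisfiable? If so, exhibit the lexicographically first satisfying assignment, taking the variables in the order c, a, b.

c=1, a=1, b=1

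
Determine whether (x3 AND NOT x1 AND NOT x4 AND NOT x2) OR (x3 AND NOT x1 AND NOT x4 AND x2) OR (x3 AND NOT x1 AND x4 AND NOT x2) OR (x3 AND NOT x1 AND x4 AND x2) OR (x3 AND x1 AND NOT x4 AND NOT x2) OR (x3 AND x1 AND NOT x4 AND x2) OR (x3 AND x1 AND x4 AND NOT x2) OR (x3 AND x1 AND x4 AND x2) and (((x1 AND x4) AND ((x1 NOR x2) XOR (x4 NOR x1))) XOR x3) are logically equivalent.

Yes, they are equivalent — the two output columns agree on all 16 assignments:
x3 | x1 | x4 | x2 | Expression 1 | Expression 2
-----------------------------------------------
0 | 0 | 0 | 0 | 0 | 0
0 | 0 | 0 | 1 | 0 | 0
0 | 0 | 1 | 0 | 0 | 0
0 | 0 | 1 | 1 | 0 | 0
0 | 1 | 0 | 0 | 0 | 0
0 | 1 | 0 | 1 | 0 | 0
0 | 1 | 1 | 0 | 0 | 0
0 | 1 | 1 | 1 | 0 | 0
1 | 0 | 0 | 0 | 1 | 1
1 | 0 | 0 | 1 | 1 | 1
1 | 0 | 1 | 0 | 1 | 1
1 | 0 | 1 | 1 | 1 | 1
1 | 1 | 0 | 0 | 1 | 1
1 | 1 | 0 | 1 | 1 | 1
1 | 1 | 1 | 0 | 1 | 1
1 | 1 | 1 | 1 | 1 | 1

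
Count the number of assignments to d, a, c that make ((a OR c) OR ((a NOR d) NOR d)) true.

Satisfying assignments: (0,0,1), (0,1,0), (0,1,1), (1,0,1), (1,1,0), (1,1,1)
Count: 6 out of 8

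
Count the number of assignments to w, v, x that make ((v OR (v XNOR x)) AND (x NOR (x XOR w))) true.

Satisfying assignments: (0,0,0), (0,1,0)
Count: 2 out of 8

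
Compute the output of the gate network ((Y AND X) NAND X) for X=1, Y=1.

Substituting: ((1 AND 1) NAND 1)
= 0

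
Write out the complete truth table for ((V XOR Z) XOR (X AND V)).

V | Z | X | Output
------------------
0 | 0 | 0 | 0
0 | 0 | 1 | 0
0 | 1 | 0 | 1
0 | 1 | 1 | 1
1 | 0 | 0 | 1
1 | 0 | 1 | 0
1 | 1 | 0 | 0
1 | 1 | 1 | 1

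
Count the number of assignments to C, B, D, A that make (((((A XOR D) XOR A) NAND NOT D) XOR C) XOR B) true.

Satisfying assignments: (0,0,0,0), (0,0,0,1), (0,0,1,0), (0,0,1,1), (1,1,0,0), (1,1,0,1), (1,1,1,0), (1,1,1,1)
Count: 8 out of 16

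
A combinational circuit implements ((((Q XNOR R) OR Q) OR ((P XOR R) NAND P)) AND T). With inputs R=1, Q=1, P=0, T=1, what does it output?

Substituting: ((((1 XNOR 1) OR 1) OR ((0 XOR 1) NAND 0)) AND 1)
= 1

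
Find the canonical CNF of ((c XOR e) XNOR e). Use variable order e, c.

(e OR NOT c) AND (NOT e OR NOT c)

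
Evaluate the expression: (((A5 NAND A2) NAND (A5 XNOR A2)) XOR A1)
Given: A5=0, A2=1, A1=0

Substituting: (((0 NAND 1) NAND (0 XNOR 1)) XOR 0)
= 1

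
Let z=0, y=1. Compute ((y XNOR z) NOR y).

Substituting: ((1 XNOR 0) NOR 1)
= 0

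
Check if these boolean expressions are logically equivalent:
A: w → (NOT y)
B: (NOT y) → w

No, Converse is not equivalent to original (counterexample: w=0, y=0)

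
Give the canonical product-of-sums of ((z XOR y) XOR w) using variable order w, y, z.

ΠM(0, 3, 5, 6) = (w OR y OR z) AND (w OR NOT y OR NOT z) AND (NOT w OR y OR NOT z) AND (NOT w OR NOT y OR z)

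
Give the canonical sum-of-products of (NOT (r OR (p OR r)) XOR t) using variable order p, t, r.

Σm(0, 3, 6, 7) = (NOT p AND NOT t AND NOT r) OR (NOT p AND t AND r) OR (p AND t AND NOT r) OR (p AND t AND r)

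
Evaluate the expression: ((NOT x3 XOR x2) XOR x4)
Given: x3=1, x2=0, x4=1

Substituting: ((NOT 1 XOR 0) XOR 1)
= 1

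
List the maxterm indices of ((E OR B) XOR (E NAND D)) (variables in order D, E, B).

ΠM(1, 2, 3, 5) = (D OR E OR NOT B) AND (D OR NOT E OR B) AND (D OR NOT E OR NOT B) AND (NOT D OR E OR NOT B)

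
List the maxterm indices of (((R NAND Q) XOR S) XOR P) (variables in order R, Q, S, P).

ΠM(1, 2, 5, 6, 9, 10, 12, 15) = (R OR Q OR S OR NOT P) AND (R OR Q OR NOT S OR P) AND (R OR NOT Q OR S OR NOT P) AND (R OR NOT Q OR NOT S OR P) AND (NOT R OR Q OR S OR NOT P) AND (NOT R OR Q OR NOT S OR P) AND (NOT R OR NOT Q OR S OR P) AND (NOT R OR NOT Q OR NOT S OR NOT P)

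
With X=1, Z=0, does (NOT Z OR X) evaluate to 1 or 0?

Substituting: (NOT 0 OR 1)
= 1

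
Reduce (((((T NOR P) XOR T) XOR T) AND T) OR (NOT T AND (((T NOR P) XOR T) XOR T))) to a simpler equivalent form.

By distribution ((E AND v) OR (E AND NOT v) = E) then XOR self-cancellation ((E XOR v) XOR v = E):
= (T NOR P)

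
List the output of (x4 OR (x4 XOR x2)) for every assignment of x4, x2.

x4 | x2 | Output
----------------
0 | 0 | 0
0 | 1 | 1
1 | 0 | 1
1 | 1 | 1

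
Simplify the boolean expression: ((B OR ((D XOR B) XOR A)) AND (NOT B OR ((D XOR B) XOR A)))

By distribution ((E OR v) AND (E OR NOT v) = E):
= ((D XOR B) XOR A)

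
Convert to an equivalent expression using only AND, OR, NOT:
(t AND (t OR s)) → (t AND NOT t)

NOT (t AND (t OR s)) OR (t AND NOT t)
(Implication elimination: A → B = NOT A OR B)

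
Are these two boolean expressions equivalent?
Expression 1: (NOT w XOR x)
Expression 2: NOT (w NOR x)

No. Counterexample: with x=0, w=0, Expression 1 = 1 but Expression 2 = 0.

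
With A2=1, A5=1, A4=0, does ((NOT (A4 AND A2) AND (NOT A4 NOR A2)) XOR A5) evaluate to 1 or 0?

Substituting: ((NOT (0 AND 1) AND (NOT 0 NOR 1)) XOR 1)
= 1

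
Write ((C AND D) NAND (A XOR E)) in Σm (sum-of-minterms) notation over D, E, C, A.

Σm(0, 1, 2, 3, 4, 5, 6, 7, 8, 9, 10, 12, 13, 15) = (NOT D AND NOT E AND NOT C AND NOT A) OR (NOT D AND NOT E AND NOT C AND A) OR (NOT D AND NOT E AND C AND NOT A) OR (NOT D AND NOT E AND C AND A) OR (NOT D AND E AND NOT C AND NOT A) OR (NOT D AND E AND NOT C AND A) OR (NOT D AND E AND C AND NOT A) OR (NOT D AND E AND C AND A) OR (D AND NOT E AND NOT C AND NOT A) OR (D AND NOT E AND NOT C AND A) OR (D AND NOT E AND C AND NOT A) OR (D AND E AND NOT C AND NOT A) OR (D AND E AND NOT C AND A) OR (D AND E AND C AND A)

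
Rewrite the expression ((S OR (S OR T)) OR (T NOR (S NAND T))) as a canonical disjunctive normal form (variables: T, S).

(NOT T AND S) OR (T AND NOT S) OR (T AND S)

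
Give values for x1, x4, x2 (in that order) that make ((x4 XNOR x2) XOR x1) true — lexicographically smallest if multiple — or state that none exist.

x1=0, x4=0, x2=0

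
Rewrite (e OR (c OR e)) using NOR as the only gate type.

((e NOR ((c NOR e) NOR (c NOR e))) NOR (e NOR ((c NOR e) NOR (c NOR e))))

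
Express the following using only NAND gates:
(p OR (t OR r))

((p NAND p) NAND (((t NAND t) NAND (r NAND r)) NAND ((t NAND t) NAND (r NAND r))))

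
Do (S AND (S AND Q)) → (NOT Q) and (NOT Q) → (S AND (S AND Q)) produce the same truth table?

No, Converse is not equivalent to original (counterexample: T=0, Q=0, S=0)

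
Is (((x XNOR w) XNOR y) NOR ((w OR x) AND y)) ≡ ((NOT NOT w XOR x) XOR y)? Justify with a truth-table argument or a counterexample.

No. Counterexample: with w=0, x=0, y=0, Expression 1 = 1 but Expression 2 = 0.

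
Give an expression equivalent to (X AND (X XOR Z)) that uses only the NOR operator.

((X NOR X) NOR (((((X NOR Z) NOR (X NOR Z)) NOR ((X NOR Z) NOR (X NOR Z))) NOR ((((X NOR X) NOR (Z NOR Z)) NOR ((X NOR X) NOR (Z NOR Z))) NOR (((X NOR X) NOR (Z NOR Z)) NOR ((X NOR X) NOR (Z NOR Z))))) NOR ((((X NOR Z) NOR (X NOR Z)) NOR ((X NOR Z) NOR (X NOR Z))) NOR ((((X NOR X) NOR (Z NOR Z)) NOR ((X NOR X) NOR (Z NOR Z))) NOR (((X NOR X) NOR (Z NOR Z)) NOR ((X NOR X) NOR (Z NOR Z)))))))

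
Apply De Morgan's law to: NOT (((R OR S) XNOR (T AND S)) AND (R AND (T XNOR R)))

NOT ((R OR S) XNOR (T AND S)) OR NOT (R AND (T XNOR R))
De Morgan's: NOT(AND of terms) = OR of negations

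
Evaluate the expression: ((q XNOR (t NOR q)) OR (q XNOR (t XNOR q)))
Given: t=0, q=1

Substituting: ((1 XNOR (0 NOR 1)) OR (1 XNOR (0 XNOR 1)))
= 0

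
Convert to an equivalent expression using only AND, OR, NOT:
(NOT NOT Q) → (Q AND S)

NOT Q OR (Q AND S)
(Implication elimination: A → B = NOT A OR B)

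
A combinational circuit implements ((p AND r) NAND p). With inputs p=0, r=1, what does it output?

Substituting: ((0 AND 1) NAND 0)
= 1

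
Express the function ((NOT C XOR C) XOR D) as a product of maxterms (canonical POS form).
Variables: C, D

ΠM(1, 3) = (C OR NOT D) AND (NOT C OR NOT D)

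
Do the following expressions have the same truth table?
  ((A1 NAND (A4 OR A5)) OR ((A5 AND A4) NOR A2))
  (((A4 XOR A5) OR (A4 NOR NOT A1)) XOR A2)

No. Counterexample: with A5=0, A2=0, A1=0, A4=0, Expression 1 = 1 but Expression 2 = 0.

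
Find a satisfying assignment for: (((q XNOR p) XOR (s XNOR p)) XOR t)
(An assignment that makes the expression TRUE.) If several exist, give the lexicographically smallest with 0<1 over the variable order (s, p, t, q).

s=0, p=0, t=0, q=1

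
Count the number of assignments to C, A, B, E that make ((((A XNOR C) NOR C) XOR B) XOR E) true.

Satisfying assignments: (0,0,0,1), (0,0,1,0), (0,1,0,0), (0,1,1,1), (1,0,0,1), (1,0,1,0), (1,1,0,1), (1,1,1,0)
Count: 8 out of 16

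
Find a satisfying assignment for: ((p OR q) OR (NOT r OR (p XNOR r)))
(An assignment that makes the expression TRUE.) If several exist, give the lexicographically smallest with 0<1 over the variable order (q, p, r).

q=0, p=0, r=0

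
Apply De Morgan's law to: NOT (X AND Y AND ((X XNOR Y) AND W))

NOT X OR NOT Y OR NOT ((X XNOR Y) AND W)
De Morgan's: NOT(AND of terms) = OR of negations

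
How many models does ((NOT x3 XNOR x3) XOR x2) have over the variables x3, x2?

Satisfying assignments: (0,1), (1,1)
Count: 2 out of 4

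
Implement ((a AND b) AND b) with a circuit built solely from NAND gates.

((((a NAND b) NAND (a NAND b)) NAND b) NAND (((a NAND b) NAND (a NAND b)) NAND b))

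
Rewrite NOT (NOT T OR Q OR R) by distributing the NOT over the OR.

T AND NOT Q AND NOT R
De Morgan's: NOT(OR of terms) = AND of negations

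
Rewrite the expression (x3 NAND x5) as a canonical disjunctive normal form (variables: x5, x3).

(NOT x5 AND NOT x3) OR (NOT x5 AND x3) OR (x5 AND NOT x3)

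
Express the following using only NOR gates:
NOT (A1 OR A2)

(((A1 NOR A2) NOR (A1 NOR A2)) NOR ((A1 NOR A2) NOR (A1 NOR A2)))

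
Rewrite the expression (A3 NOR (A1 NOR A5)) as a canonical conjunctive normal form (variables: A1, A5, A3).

(A1 OR A5 OR A3) AND (A1 OR A5 OR NOT A3) AND (A1 OR NOT A5 OR NOT A3) AND (NOT A1 OR A5 OR NOT A3) AND (NOT A1 OR NOT A5 OR NOT A3)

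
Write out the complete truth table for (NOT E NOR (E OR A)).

E | A | Output
--------------
0 | 0 | 0
0 | 1 | 0
1 | 0 | 0
1 | 1 | 0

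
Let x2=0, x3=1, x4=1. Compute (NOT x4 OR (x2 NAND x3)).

Substituting: (NOT 1 OR (0 NAND 1))
= 1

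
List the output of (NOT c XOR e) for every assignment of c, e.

c | e | Output
--------------
0 | 0 | 1
0 | 1 | 0
1 | 0 | 0
1 | 1 | 1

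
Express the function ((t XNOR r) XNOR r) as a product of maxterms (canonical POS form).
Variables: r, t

ΠM(0, 2) = (r OR t) AND (NOT r OR t)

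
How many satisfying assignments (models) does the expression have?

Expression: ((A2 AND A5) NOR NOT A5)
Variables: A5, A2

Satisfying assignments: (1,0)
Count: 1 out of 4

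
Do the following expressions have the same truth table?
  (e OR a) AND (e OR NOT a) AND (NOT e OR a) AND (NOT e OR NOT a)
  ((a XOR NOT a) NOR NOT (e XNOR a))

Yes, they are equivalent — the two output columns agree on all 4 assignments:
e | a | Expression 1 | Expression 2
-----------------------------------
0 | 0 | 0 | 0
0 | 1 | 0 | 0
1 | 0 | 0 | 0
1 | 1 | 0 | 0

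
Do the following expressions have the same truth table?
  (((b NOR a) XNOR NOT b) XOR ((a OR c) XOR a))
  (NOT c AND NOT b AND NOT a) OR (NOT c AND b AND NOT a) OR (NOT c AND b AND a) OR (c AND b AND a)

Yes, they are equivalent — the two output columns agree on all 8 assignments:
c | b | a | Expression 1 | Expression 2
---------------------------------------
0 | 0 | 0 | 1 | 1
0 | 0 | 1 | 0 | 0
0 | 1 | 0 | 1 | 1
0 | 1 | 1 | 1 | 1
1 | 0 | 0 | 0 | 0
1 | 0 | 1 | 0 | 0
1 | 1 | 0 | 0 | 0
1 | 1 | 1 | 1 | 1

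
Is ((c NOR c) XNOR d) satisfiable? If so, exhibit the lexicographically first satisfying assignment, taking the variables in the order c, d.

c=0, d=1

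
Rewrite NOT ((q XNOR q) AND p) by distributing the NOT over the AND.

NOT (q XNOR q) OR NOT p
De Morgan's: NOT(AND of terms) = OR of negations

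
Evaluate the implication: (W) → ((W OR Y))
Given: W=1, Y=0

Antecedent (W) = 1; consequent ((W OR Y)) = 1.
1 → 1 = 1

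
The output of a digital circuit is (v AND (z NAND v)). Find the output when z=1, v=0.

Substituting: (0 AND (1 NAND 0))
= 0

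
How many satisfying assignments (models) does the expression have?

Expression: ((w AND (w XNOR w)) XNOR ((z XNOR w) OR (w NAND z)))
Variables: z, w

Satisfying assignments: (0,1), (1,1)
Count: 2 out of 4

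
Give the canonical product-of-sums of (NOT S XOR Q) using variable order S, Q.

ΠM(1, 2) = (S OR NOT Q) AND (NOT S OR Q)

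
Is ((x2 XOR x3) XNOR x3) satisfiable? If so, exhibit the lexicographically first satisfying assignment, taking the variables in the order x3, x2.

x3=0, x2=0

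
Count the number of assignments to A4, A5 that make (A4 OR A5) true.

Satisfying assignments: (0,1), (1,0), (1,1)
Count: 3 out of 4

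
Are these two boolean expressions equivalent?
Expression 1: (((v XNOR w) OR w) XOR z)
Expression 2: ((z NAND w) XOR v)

No. Counterexample: with w=0, z=1, v=0, Expression 1 = 0 but Expression 2 = 1.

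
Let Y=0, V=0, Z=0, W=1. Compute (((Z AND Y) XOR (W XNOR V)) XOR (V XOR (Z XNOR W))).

Substituting: (((0 AND 0) XOR (1 XNOR 0)) XOR (0 XOR (0 XNOR 1)))
= 0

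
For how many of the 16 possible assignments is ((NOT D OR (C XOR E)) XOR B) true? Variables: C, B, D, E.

Satisfying assignments: (0,0,0,0), (0,0,0,1), (0,0,1,1), (0,1,1,0), (1,0,0,0), (1,0,0,1), (1,0,1,0), (1,1,1,1)
Count: 8 out of 16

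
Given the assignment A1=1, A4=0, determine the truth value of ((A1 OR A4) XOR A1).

Substituting: ((1 OR 0) XOR 1)
= 0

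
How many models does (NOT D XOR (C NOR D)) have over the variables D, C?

Satisfying assignments: (0,1)
Count: 1 out of 4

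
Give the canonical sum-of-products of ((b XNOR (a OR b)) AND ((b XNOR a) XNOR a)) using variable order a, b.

Σm(1, 3) = (NOT a AND b) OR (a AND b)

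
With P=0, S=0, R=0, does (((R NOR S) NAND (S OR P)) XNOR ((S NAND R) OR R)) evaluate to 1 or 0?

Substituting: (((0 NOR 0) NAND (0 OR 0)) XNOR ((0 NAND 0) OR 0))
= 1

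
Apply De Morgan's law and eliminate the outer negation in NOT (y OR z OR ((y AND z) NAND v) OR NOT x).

NOT y AND NOT z AND NOT ((y AND z) NAND v) AND x
De Morgan's: NOT(OR of terms) = AND of negations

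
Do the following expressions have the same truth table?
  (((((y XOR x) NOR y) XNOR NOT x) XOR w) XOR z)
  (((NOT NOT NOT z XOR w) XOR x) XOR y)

No. Counterexample: with w=0, x=1, z=0, y=0, Expression 1 = 1 but Expression 2 = 0.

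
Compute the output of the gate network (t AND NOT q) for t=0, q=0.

Substituting: (0 AND NOT 0)
= 0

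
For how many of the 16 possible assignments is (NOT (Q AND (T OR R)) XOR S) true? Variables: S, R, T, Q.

Satisfying assignments: (0,0,0,0), (0,0,0,1), (0,0,1,0), (0,1,0,0), (0,1,1,0), (1,0,1,1), (1,1,0,1), (1,1,1,1)
Count: 8 out of 16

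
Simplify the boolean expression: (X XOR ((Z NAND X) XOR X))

By XOR self-cancellation ((E XOR v) XOR v = E):
= (Z NAND X)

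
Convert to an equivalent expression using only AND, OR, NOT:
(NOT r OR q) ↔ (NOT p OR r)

((NOT r OR q) AND (NOT p OR r)) OR (NOT (NOT r OR q) AND NOT (NOT p OR r))
(Biconditional = both true or both false)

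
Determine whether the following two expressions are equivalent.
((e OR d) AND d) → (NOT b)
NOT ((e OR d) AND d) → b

No, Inverse is not equivalent to original (counterexample: d=0, e=0, b=0)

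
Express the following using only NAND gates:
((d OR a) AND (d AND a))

((((d NAND d) NAND (a NAND a)) NAND ((d NAND a) NAND (d NAND a))) NAND (((d NAND d) NAND (a NAND a)) NAND ((d NAND a) NAND (d NAND a))))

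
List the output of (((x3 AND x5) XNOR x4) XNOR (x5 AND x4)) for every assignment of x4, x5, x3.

x4 | x5 | x3 | Output
---------------------
0 | 0 | 0 | 0
0 | 0 | 1 | 0
0 | 1 | 0 | 0
0 | 1 | 1 | 1
1 | 0 | 0 | 1
1 | 0 | 1 | 1
1 | 1 | 0 | 0
1 | 1 | 1 | 1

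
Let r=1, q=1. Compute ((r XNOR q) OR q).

Substituting: ((1 XNOR 1) OR 1)
= 1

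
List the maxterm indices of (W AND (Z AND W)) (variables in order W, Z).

ΠM(0, 1, 2) = (W OR Z) AND (W OR NOT Z) AND (NOT W OR Z)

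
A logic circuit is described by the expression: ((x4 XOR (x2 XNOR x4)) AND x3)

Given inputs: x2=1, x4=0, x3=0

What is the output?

Substituting: ((0 XOR (1 XNOR 0)) AND 0)
= 0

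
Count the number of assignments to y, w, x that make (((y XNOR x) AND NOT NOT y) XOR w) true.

Satisfying assignments: (0,1,0), (0,1,1), (1,0,1), (1,1,0)
Count: 4 out of 8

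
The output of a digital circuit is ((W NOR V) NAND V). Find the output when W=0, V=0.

Substituting: ((0 NOR 0) NAND 0)
= 1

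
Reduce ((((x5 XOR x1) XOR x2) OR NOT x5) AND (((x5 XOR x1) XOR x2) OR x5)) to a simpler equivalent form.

By distribution ((E OR v) AND (E OR NOT v) = E):
= ((x5 XOR x1) XOR x2)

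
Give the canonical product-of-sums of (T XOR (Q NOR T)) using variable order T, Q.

ΠM(1) = (T OR NOT Q)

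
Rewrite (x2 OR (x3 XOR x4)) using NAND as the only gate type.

((x2 NAND x2) NAND (((x3 NAND (x3 NAND x4)) NAND (x4 NAND (x3 NAND x4))) NAND ((x3 NAND (x3 NAND x4)) NAND (x4 NAND (x3 NAND x4)))))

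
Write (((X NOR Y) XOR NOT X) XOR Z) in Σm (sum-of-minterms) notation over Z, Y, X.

Σm(2, 4, 5, 7) = (NOT Z AND Y AND NOT X) OR (Z AND NOT Y AND NOT X) OR (Z AND NOT Y AND X) OR (Z AND Y AND X)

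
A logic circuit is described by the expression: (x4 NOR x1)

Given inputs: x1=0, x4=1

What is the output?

Substituting: (1 NOR 0)
= 0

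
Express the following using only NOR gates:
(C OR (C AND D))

((C NOR ((C NOR C) NOR (D NOR D))) NOR (C NOR ((C NOR C) NOR (D NOR D))))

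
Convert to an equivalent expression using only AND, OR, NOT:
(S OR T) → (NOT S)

NOT (S OR T) OR (NOT S)
(Implication elimination: A → B = NOT A OR B)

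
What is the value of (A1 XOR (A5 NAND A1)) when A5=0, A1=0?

Substituting: (0 XOR (0 NAND 0))
= 1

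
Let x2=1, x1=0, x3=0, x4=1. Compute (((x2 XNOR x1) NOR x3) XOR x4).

Substituting: (((1 XNOR 0) NOR 0) XOR 1)
= 0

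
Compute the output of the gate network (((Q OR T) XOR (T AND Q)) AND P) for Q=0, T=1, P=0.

Substituting: (((0 OR 1) XOR (1 AND 0)) AND 0)
= 0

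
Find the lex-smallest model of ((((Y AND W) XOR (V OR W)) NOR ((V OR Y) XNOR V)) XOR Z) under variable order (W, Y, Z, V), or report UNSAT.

W=0, Y=0, Z=1, V=0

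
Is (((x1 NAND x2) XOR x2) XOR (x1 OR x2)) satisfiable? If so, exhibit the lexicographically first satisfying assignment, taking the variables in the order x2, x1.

x2=0, x1=0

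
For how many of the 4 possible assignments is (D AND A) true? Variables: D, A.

Satisfying assignments: (1,1)
Count: 1 out of 4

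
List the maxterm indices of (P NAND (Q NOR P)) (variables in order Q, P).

ΠM() = TRUE (no maxterms)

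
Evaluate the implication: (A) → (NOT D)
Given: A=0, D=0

Antecedent (A) = 0; consequent (NOT D) = 1.
0 → 1 = 1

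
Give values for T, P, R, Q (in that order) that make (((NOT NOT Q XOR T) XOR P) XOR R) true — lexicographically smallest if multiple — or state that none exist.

T=0, P=0, R=0, Q=1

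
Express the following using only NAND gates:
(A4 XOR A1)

((A4 NAND (A4 NAND A1)) NAND (A1 NAND (A4 NAND A1)))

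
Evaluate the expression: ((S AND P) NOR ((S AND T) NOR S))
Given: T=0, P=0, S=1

Substituting: ((1 AND 0) NOR ((1 AND 0) NOR 1))
= 1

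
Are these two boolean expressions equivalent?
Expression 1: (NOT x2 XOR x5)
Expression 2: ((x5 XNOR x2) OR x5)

No. Counterexample: with x2=0, x5=1, Expression 1 = 0 but Expression 2 = 1.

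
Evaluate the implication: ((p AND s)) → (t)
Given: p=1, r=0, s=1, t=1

Antecedent ((p AND s)) = 1; consequent (t) = 1.
1 → 1 = 1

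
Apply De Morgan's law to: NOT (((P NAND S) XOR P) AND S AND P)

NOT ((P NAND S) XOR P) OR NOT S OR NOT P
De Morgan's: NOT(AND of terms) = OR of negations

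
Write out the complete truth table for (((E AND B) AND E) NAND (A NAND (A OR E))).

A | B | E | Output
------------------
0 | 0 | 0 | 1
0 | 0 | 1 | 1
0 | 1 | 0 | 1
0 | 1 | 1 | 0
1 | 0 | 0 | 1
1 | 0 | 1 | 1
1 | 1 | 0 | 1
1 | 1 | 1 | 1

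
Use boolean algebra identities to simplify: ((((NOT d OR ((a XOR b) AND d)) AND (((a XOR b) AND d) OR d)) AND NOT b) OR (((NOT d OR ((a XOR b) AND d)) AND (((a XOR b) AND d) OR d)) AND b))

By distribution ((E AND v) OR (E AND NOT v) = E) then distribution ((E OR v) AND (E OR NOT v) = E):
= ((a XOR b) AND d)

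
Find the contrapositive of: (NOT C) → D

Contrapositive: NOT D → C
Note: A statement and its contrapositive are logically equivalent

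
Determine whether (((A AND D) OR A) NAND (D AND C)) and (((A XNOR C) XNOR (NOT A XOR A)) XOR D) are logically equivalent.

No. Counterexample: with D=0, A=0, C=1, Expression 1 = 1 but Expression 2 = 0.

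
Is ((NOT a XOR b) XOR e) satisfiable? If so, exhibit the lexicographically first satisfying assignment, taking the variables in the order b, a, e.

b=0, a=0, e=0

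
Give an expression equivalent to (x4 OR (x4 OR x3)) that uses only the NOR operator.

((x4 NOR ((x4 NOR x3) NOR (x4 NOR x3))) NOR (x4 NOR ((x4 NOR x3) NOR (x4 NOR x3))))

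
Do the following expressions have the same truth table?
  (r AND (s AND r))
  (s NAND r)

No. Counterexample: with r=0, s=0, Expression 1 = 0 but Expression 2 = 1.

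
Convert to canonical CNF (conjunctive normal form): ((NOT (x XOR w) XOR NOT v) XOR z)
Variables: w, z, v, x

(w OR z OR v OR x) AND (w OR z OR NOT v OR NOT x) AND (w OR NOT z OR v OR NOT x) AND (w OR NOT z OR NOT v OR x) AND (NOT w OR z OR v OR NOT x) AND (NOT w OR z OR NOT v OR x) AND (NOT w OR NOT z OR v OR x) AND (NOT w OR NOT z OR NOT v OR NOT x)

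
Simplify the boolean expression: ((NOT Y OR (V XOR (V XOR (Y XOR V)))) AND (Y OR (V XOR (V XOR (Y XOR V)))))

By distribution ((E OR v) AND (E OR NOT v) = E) then XOR self-cancellation ((E XOR v) XOR v = E):
= (Y XOR V)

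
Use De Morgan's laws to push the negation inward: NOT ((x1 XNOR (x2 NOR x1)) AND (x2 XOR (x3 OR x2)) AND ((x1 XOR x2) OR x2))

NOT (x1 XNOR (x2 NOR x1)) OR NOT (x2 XOR (x3 OR x2)) OR NOT ((x1 XOR x2) OR x2)
De Morgan's: NOT(AND of terms) = OR of negations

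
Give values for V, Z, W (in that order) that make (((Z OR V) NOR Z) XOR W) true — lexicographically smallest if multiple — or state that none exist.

V=0, Z=0, W=0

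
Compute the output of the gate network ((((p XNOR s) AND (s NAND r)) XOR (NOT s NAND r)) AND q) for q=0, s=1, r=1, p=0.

Substituting: ((((0 XNOR 1) AND (1 NAND 1)) XOR (NOT 1 NAND 1)) AND 0)
= 0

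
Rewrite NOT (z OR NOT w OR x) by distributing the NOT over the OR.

NOT z AND w AND NOT x
De Morgan's: NOT(OR of terms) = AND of negations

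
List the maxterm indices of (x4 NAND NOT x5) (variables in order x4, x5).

ΠM(2) = (NOT x4 OR x5)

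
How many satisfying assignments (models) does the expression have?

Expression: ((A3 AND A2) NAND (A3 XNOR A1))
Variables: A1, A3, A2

Satisfying assignments: (0,0,0), (0,0,1), (0,1,0), (0,1,1), (1,0,0), (1,0,1), (1,1,0)
Count: 7 out of 8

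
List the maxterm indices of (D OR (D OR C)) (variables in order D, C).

ΠM(0) = (D OR C)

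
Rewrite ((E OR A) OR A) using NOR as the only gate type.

((((E NOR A) NOR (E NOR A)) NOR A) NOR (((E NOR A) NOR (E NOR A)) NOR A))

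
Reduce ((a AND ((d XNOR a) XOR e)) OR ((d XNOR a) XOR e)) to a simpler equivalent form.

By absorption (E OR (E AND v) = E):
= ((d XNOR a) XOR e)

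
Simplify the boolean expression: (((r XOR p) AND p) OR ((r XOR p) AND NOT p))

By distribution ((E AND v) OR (E AND NOT v) = E):
= (r XOR p)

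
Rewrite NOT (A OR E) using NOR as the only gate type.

(((A NOR E) NOR (A NOR E)) NOR ((A NOR E) NOR (A NOR E)))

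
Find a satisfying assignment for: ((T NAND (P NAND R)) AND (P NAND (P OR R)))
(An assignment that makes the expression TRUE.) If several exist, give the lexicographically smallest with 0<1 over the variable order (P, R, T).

P=0, R=0, T=0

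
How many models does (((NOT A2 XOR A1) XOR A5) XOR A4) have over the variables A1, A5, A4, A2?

Satisfying assignments: (0,0,0,0), (0,0,1,1), (0,1,0,1), (0,1,1,0), (1,0,0,1), (1,0,1,0), (1,1,0,0), (1,1,1,1)
Count: 8 out of 16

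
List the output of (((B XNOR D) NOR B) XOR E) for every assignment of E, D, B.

E | D | B | Output
------------------
0 | 0 | 0 | 0
0 | 0 | 1 | 0
0 | 1 | 0 | 1
0 | 1 | 1 | 0
1 | 0 | 0 | 1
1 | 0 | 1 | 1
1 | 1 | 0 | 0
1 | 1 | 1 | 1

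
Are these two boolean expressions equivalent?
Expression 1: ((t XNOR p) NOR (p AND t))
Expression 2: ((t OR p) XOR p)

No. Counterexample: with p=1, t=0, Expression 1 = 1 but Expression 2 = 0.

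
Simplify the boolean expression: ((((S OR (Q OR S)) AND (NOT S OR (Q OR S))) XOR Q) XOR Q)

By XOR self-cancellation ((E XOR v) XOR v = E) then distribution ((E OR v) AND (E OR NOT v) = E):
= (Q OR S)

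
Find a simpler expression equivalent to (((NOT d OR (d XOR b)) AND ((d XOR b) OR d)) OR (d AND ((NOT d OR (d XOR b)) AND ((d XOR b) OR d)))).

By absorption (E OR (E AND v) = E) then distribution ((E OR v) AND (E OR NOT v) = E):
= (d XOR b)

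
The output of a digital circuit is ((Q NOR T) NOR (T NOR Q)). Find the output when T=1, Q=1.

Substituting: ((1 NOR 1) NOR (1 NOR 1))
= 1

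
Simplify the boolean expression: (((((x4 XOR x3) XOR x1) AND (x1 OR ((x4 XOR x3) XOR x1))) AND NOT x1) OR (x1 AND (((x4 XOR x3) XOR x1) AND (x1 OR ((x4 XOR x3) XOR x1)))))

By distribution ((E AND v) OR (E AND NOT v) = E) then absorption (E AND (E OR v) = E):
= ((x4 XOR x3) XOR x1)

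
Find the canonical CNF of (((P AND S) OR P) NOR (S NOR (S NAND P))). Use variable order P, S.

(NOT P OR S) AND (NOT P OR NOT S)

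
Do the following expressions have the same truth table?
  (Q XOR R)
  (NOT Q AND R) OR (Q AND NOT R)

Yes, they are equivalent — the two output columns agree on all 4 assignments:
Q | R | Expression 1 | Expression 2
-----------------------------------
0 | 0 | 0 | 0
0 | 1 | 1 | 1
1 | 0 | 1 | 1
1 | 1 | 0 | 0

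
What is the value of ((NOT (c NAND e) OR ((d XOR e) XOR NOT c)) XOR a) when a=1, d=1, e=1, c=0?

Substituting: ((NOT (0 NAND 1) OR ((1 XOR 1) XOR NOT 0)) XOR 1)
= 0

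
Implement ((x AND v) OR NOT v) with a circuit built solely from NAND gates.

((((x NAND v) NAND (x NAND v)) NAND ((x NAND v) NAND (x NAND v))) NAND ((v NAND v) NAND (v NAND v)))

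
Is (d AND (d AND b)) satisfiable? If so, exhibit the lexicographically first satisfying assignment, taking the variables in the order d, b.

d=1, b=1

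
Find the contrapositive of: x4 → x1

Contrapositive: NOT x1 → NOT x4
Note: A statement and its contrapositive are logically equivalent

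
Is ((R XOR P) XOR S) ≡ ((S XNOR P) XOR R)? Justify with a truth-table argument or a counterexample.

No. Counterexample: with P=0, R=0, S=0, Expression 1 = 0 but Expression 2 = 1.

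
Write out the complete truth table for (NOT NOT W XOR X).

W | X | Output
--------------
0 | 0 | 0
0 | 1 | 1
1 | 0 | 1
1 | 1 | 0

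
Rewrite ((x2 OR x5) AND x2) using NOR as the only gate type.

((((x2 NOR x5) NOR (x2 NOR x5)) NOR ((x2 NOR x5) NOR (x2 NOR x5))) NOR (x2 NOR x2))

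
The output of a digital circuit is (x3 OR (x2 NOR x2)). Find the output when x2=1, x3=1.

Substituting: (1 OR (1 NOR 1))
= 1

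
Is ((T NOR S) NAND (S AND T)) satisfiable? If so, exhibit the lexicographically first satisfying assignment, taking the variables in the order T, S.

T=0, S=0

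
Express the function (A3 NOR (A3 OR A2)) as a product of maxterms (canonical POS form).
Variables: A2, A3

ΠM(1, 2, 3) = (A2 OR NOT A3) AND (NOT A2 OR A3) AND (NOT A2 OR NOT A3)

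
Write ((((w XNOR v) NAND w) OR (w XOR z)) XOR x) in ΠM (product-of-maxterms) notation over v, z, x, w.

ΠM(2, 3, 6, 7, 10, 11, 13, 14) = (v OR z OR NOT x OR w) AND (v OR z OR NOT x OR NOT w) AND (v OR NOT z OR NOT x OR w) AND (v OR NOT z OR NOT x OR NOT w) AND (NOT v OR z OR NOT x OR w) AND (NOT v OR z OR NOT x OR NOT w) AND (NOT v OR NOT z OR x OR NOT w) AND (NOT v OR NOT z OR NOT x OR w)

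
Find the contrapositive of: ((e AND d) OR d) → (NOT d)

Contrapositive: d → NOT ((e AND d) OR d)
Note: A statement and its contrapositive are logically equivalent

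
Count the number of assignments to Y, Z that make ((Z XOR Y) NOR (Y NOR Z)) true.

Satisfying assignments: (1,1)
Count: 1 out of 4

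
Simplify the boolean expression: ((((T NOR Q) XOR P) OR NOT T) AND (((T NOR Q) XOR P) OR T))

By distribution ((E OR v) AND (E OR NOT v) = E):
= ((T NOR Q) XOR P)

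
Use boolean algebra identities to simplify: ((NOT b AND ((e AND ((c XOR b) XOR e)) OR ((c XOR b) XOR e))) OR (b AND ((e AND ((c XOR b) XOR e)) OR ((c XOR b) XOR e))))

By distribution ((E AND v) OR (E AND NOT v) = E) then absorption (E OR (E AND v) = E):
= ((c XOR b) XOR e)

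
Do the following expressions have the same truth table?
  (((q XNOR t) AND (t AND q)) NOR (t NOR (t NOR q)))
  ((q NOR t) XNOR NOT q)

No. Counterexample: with q=0, t=1, Expression 1 = 1 but Expression 2 = 0.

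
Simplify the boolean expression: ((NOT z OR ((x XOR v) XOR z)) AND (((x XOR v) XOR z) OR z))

By distribution ((E OR v) AND (E OR NOT v) = E):
= ((x XOR v) XOR z)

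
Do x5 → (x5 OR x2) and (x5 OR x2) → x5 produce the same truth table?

No, Converse is not equivalent to original (counterexample: x5=0, x2=1)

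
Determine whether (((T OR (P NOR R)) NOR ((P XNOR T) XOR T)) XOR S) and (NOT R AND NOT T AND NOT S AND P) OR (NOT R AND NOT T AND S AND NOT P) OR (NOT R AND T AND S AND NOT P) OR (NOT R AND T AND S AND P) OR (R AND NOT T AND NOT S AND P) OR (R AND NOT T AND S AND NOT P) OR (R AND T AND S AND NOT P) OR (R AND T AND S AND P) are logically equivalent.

Yes, they are equivalent — the two output columns agree on all 16 assignments:
R | T | S | P | Expression 1 | Expression 2
-------------------------------------------
0 | 0 | 0 | 0 | 0 | 0
0 | 0 | 0 | 1 | 1 | 1
0 | 0 | 1 | 0 | 1 | 1
0 | 0 | 1 | 1 | 0 | 0
0 | 1 | 0 | 0 | 0 | 0
0 | 1 | 0 | 1 | 0 | 0
0 | 1 | 1 | 0 | 1 | 1
0 | 1 | 1 | 1 | 1 | 1
1 | 0 | 0 | 0 | 0 | 0
1 | 0 | 0 | 1 | 1 | 1
1 | 0 | 1 | 0 | 1 | 1
1 | 0 | 1 | 1 | 0 | 0
1 | 1 | 0 | 0 | 0 | 0
1 | 1 | 0 | 1 | 0 | 0
1 | 1 | 1 | 0 | 1 | 1
1 | 1 | 1 | 1 | 1 | 1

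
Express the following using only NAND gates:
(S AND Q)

((S NAND Q) NAND (S NAND Q))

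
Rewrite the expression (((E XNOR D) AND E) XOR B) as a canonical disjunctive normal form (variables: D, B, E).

(NOT D AND B AND NOT E) OR (NOT D AND B AND E) OR (D AND NOT B AND E) OR (D AND B AND NOT E)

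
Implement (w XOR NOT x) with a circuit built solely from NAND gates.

((w NAND (w NAND (x NAND x))) NAND ((x NAND x) NAND (w NAND (x NAND x))))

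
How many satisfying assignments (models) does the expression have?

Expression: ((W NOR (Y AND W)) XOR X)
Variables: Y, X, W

Satisfying assignments: (0,0,0), (0,1,1), (1,0,0), (1,1,1)
Count: 4 out of 8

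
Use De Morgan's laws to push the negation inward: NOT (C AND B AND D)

NOT C OR NOT B OR NOT D
De Morgan's: NOT(AND of terms) = OR of negations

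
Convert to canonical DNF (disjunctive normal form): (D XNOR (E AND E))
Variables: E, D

(NOT E AND NOT D) OR (E AND D)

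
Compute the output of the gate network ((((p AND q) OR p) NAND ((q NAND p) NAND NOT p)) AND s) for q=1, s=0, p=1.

Substituting: ((((1 AND 1) OR 1) NAND ((1 NAND 1) NAND NOT 1)) AND 0)
= 0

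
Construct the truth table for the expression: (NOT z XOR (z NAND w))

w | z | Output
--------------
0 | 0 | 0
0 | 1 | 1
1 | 0 | 0
1 | 1 | 0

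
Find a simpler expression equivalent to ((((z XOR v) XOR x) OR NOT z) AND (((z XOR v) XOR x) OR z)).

By distribution ((E OR v) AND (E OR NOT v) = E):
= ((z XOR v) XOR x)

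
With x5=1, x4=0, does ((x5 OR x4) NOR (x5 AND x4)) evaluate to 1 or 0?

Substituting: ((1 OR 0) NOR (1 AND 0))
= 0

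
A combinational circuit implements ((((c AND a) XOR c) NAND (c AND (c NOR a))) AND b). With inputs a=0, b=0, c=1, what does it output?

Substituting: ((((1 AND 0) XOR 1) NAND (1 AND (1 NOR 0))) AND 0)
= 0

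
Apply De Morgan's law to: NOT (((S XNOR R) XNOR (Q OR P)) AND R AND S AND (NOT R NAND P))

NOT ((S XNOR R) XNOR (Q OR P)) OR NOT R OR NOT S OR NOT (NOT R NAND P)
De Morgan's: NOT(AND of terms) = OR of negations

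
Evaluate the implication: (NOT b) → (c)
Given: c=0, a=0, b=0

Antecedent (NOT b) = 1; consequent (c) = 0.
1 → 0 = 0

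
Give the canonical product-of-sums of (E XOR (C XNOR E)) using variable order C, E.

ΠM(2, 3) = (NOT C OR E) AND (NOT C OR NOT E)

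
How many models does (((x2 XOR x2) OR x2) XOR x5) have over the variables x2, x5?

Satisfying assignments: (0,1), (1,0)
Count: 2 out of 4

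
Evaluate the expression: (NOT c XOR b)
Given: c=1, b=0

Substituting: (NOT 1 XOR 0)
= 0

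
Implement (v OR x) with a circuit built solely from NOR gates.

((v NOR x) NOR (v NOR x))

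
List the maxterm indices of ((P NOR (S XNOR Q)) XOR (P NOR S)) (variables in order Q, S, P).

ΠM(1, 3, 4, 5, 6, 7) = (Q OR S OR NOT P) AND (Q OR NOT S OR NOT P) AND (NOT Q OR S OR P) AND (NOT Q OR S OR NOT P) AND (NOT Q OR NOT S OR P) AND (NOT Q OR NOT S OR NOT P)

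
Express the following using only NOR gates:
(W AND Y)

((W NOR W) NOR (Y NOR Y))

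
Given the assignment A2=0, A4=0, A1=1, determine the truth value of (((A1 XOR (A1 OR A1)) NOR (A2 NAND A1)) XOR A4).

Substituting: (((1 XOR (1 OR 1)) NOR (0 NAND 1)) XOR 0)
= 0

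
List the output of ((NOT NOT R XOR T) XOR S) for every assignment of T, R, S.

T | R | S | Output
------------------
0 | 0 | 0 | 0
0 | 0 | 1 | 1
0 | 1 | 0 | 1
0 | 1 | 1 | 0
1 | 0 | 0 | 1
1 | 0 | 1 | 0
1 | 1 | 0 | 0
1 | 1 | 1 | 1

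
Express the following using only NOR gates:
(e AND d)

((e NOR e) NOR (d NOR d))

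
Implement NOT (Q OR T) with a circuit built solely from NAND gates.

(((Q NAND Q) NAND (T NAND T)) NAND ((Q NAND Q) NAND (T NAND T)))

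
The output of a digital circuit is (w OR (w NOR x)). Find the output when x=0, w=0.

Substituting: (0 OR (0 NOR 0))
= 1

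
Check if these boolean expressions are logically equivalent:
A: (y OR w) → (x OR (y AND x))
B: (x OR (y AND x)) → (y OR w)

No, Converse is not equivalent to original (counterexample: w=0, x=0, y=1)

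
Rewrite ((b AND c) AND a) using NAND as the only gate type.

((((b NAND c) NAND (b NAND c)) NAND a) NAND (((b NAND c) NAND (b NAND c)) NAND a))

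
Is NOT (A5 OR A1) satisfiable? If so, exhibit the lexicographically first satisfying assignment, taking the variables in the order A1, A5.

A1=0, A5=0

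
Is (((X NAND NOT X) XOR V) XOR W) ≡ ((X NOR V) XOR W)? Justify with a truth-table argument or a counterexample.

No. Counterexample: with X=1, V=0, W=0, Expression 1 = 1 but Expression 2 = 0.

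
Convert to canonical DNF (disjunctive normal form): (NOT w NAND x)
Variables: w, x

(NOT w AND NOT x) OR (w AND NOT x) OR (w AND x)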